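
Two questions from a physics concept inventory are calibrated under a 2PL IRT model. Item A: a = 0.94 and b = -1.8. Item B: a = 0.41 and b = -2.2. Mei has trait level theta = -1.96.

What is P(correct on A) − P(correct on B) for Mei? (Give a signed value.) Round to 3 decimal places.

P(theta) = 1 / (1 + exp(−a(theta − b)))
P_A = 0.4625
P_B = 0.5246
P_A − P_B = -0.0621

-0.062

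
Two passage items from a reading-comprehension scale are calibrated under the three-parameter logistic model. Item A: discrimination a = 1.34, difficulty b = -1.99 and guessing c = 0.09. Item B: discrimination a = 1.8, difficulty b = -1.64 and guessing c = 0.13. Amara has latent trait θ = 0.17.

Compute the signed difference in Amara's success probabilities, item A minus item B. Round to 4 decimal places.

P(θ) = c + (1 − c) · 1 / (1 + exp(−a(θ − b)))
P_A = 0.9523
P_B = 0.9678
P_A − P_B = -0.0155

-0.0155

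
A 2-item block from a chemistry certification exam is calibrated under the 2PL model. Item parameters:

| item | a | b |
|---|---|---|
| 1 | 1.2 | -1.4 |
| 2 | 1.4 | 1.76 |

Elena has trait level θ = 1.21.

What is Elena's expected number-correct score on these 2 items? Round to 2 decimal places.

P(θ) = 1 / (1 + exp(−a(θ − b)))
P_1 = 1/(1+e^{-3.1320}) = 0.9582
P_2 = 1/(1+e^{0.7700}) = 0.3165
E[score] = 0.9582 + 0.3165 = 1.2747

1.27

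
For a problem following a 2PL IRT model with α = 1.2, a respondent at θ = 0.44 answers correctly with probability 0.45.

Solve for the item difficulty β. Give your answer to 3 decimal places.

P(θ) = 1 / (1 + exp(−α(θ − β)))
logit(0.45) = ln(0.45/0.55) = -0.2007
β = θ − logit/(α) = 0.44 − (-0.2007)/1.2000 = 0.6072

0.607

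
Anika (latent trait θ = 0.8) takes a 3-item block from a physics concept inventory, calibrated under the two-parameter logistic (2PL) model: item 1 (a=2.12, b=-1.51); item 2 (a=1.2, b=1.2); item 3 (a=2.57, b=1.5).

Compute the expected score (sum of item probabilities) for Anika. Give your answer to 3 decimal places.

P(θ) = 1 / (1 + exp(−a(θ − b)))
P_1 = 1/(1+e^{-4.8972}) = 0.9926
P_2 = 1/(1+e^{0.4800}) = 0.3823
P_3 = 1/(1+e^{1.7990}) = 0.1420
E[score] = 0.9926 + 0.3823 + 0.1420 = 1.5168

1.517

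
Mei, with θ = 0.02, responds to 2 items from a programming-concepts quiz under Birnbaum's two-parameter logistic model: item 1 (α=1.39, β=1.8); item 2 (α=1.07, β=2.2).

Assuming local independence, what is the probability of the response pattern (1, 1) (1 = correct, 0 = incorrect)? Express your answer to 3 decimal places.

P(θ) = 1 / (1 + exp(−α(θ − β)))
P_1 = 1/(1+e^{2.4742}) = 0.0777
P_2 = 1/(1+e^{2.3326}) = 0.0885
L = P_1 × P_2 = 0.0777 × 0.0885 = 0.00687

0.007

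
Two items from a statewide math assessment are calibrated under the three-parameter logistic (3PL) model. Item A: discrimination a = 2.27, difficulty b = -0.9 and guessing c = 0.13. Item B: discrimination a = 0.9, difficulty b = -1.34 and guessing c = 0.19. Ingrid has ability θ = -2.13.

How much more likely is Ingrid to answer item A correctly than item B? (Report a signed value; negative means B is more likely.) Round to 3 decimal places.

-0.277

P(θ) = c + (1 − c) · 1 / (1 + exp(−a(θ − b)))
P_A = 0.1802
P_B = 0.4568
P_A − P_B = -0.2766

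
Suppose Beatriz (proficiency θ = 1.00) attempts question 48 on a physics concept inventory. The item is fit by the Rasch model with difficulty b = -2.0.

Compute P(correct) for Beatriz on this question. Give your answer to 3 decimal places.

0.953

P(θ) = 1 / (1 + exp(−(θ − b)))
Exponent: (1.00 − (-2.0)) = 3.0000
1/(1 + e^{-3.0000}) = 0.9526
P = 0.9526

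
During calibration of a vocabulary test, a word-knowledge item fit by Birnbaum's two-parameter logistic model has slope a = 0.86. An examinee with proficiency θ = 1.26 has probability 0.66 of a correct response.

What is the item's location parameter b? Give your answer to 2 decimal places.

P(θ) = 1 / (1 + exp(−a(θ − b)))
logit(0.66) = ln(0.66/0.34) = 0.6633
b = θ − logit/(a) = 1.26 − 0.6633/0.8600 = 0.4887

0.49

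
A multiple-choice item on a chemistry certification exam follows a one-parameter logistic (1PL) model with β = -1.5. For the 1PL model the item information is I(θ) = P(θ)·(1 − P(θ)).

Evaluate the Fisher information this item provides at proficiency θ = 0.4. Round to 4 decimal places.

0.1132

P = 1/(1+e^{-1.9000}) = 0.8699
P(1−P) = 0.8699 × 0.1301 = 0.1132
I = P(1−P) = 0.11318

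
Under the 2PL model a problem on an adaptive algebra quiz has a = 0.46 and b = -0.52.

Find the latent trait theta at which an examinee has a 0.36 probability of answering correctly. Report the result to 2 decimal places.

P(theta) = 1 / (1 + exp(−a(theta − b)))
logit = ln(0.3600/0.6400) = -0.5754
theta = b + logit/(a) = -0.52 + (-0.5754)/0.4600 = -1.7708

-1.77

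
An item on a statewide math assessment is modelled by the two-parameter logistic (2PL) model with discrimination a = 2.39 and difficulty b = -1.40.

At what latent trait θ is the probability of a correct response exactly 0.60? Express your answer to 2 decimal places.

P(θ) = 1 / (1 + exp(−a(θ − b)))
logit = ln(0.6000/0.4000) = 0.4055
θ = b + logit/(a) = -1.40 + 0.4055/2.3900 = -1.2303

-1.23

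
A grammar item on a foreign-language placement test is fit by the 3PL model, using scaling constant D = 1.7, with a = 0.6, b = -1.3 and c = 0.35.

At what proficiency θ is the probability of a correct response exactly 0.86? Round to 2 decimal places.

P(θ) = c + (1 − c) · 1 / (1 + exp(−D·a(θ − b)))
Remove guessing floor: (0.86 − 0.35)/(1 − 0.35) = 0.7846
logit = ln(0.7846/0.2154) = 1.2928
θ = b + logit/(1.7·a) = -1.3 + 1.2928/1.0200 = -0.0326

-0.03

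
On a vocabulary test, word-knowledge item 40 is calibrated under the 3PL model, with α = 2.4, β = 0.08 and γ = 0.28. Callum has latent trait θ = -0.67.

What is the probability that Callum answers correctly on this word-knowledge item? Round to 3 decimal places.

P(θ) = γ + (1 − γ) · 1 / (1 + exp(−α(θ − β)))
Exponent: 2.4 × (-0.67 − 0.08) = -1.8000
1/(1 + e^{1.8000}) = 0.1419
P = 0.28 + 0.72 × 0.1419 = 0.3821

0.382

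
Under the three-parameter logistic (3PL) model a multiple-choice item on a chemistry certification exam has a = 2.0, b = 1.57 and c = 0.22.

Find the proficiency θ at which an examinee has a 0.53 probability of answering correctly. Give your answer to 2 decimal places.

1.36

P(θ) = c + (1 − c) · 1 / (1 + exp(−a(θ − b)))
Remove guessing floor: (0.53 − 0.22)/(1 − 0.22) = 0.3974
logit = ln(0.3974/0.6026) = -0.4162
θ = b + logit/(a) = 1.57 + (-0.4162)/2.0000 = 1.3619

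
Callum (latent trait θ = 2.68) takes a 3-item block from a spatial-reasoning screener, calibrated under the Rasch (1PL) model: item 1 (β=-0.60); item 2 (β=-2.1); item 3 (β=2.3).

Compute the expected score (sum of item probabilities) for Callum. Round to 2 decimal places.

P(θ) = 1 / (1 + exp(−(θ − β)))
P_1 = 1/(1+e^{-3.2800}) = 0.9637
P_2 = 1/(1+e^{-4.7800}) = 0.9917
P_3 = 1/(1+e^{-0.3800}) = 0.5939
E[score] = 0.9637 + 0.9917 + 0.5939 = 2.5493

2.55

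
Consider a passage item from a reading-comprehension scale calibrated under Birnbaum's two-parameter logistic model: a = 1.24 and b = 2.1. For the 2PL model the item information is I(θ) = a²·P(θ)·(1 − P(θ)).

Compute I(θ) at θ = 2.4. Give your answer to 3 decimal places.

P = 1/(1+e^{-0.3720}) = 0.5919
P(1−P) = 0.5919 × 0.4081 = 0.2415
I = a² × P(1−P) = 1.24² × 0.2415 = 0.37140

0.371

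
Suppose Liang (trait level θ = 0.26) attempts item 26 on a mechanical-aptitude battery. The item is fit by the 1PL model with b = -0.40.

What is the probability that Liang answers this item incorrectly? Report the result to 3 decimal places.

P(θ) = 1 / (1 + exp(−(θ − b)))
Exponent: (0.26 − (-0.40)) = 0.6600
1/(1 + e^{-0.6600}) = 0.6593
P = 0.6593
P(incorrect) = 1 − 0.6593 = 0.3407

0.341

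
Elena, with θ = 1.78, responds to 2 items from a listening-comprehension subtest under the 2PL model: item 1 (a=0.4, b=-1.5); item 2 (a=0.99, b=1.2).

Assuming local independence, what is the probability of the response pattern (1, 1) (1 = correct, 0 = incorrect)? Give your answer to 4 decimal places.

0.5040

P(θ) = 1 / (1 + exp(−a(θ − b)))
P_1 = 1/(1+e^{-1.3120}) = 0.7878
P_2 = 1/(1+e^{-0.5742}) = 0.6397
L = P_1 × P_2 = 0.7878 × 0.6397 = 0.50401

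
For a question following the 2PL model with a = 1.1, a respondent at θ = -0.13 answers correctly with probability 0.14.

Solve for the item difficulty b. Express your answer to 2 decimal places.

P(θ) = 1 / (1 + exp(−a(θ − b)))
logit(0.14) = ln(0.14/0.86) = -1.8153
b = θ − logit/(a) = -0.13 − (-1.8153)/1.1000 = 1.5203

1.52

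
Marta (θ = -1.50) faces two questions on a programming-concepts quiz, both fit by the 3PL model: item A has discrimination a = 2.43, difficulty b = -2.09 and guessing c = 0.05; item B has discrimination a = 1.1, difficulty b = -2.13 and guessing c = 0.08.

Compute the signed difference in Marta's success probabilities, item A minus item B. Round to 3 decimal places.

0.124

P(θ) = c + (1 − c) · 1 / (1 + exp(−a(θ − b)))
P_A = 0.8171
P_B = 0.6933
P_A − P_B = 0.1238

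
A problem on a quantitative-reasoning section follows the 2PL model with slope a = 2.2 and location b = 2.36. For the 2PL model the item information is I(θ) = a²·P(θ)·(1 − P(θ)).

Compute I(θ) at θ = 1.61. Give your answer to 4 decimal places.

0.6541

P = 1/(1+e^{1.6500}) = 0.1611
P(1−P) = 0.1611 × 0.8389 = 0.1352
I = a² × P(1−P) = 2.2² × 0.1352 = 0.65414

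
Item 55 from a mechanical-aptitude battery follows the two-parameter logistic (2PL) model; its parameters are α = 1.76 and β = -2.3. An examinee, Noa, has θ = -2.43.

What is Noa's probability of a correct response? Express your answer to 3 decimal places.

0.443

P(θ) = 1 / (1 + exp(−α(θ − β)))
Exponent: 1.76 × (-2.43 − (-2.3)) = -0.2288
1/(1 + e^{0.2288}) = 0.4430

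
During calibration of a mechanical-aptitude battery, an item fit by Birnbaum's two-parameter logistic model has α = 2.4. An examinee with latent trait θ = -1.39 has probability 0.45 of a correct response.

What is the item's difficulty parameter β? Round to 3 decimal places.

-1.306

P(θ) = 1 / (1 + exp(−α(θ − β)))
logit(0.45) = ln(0.45/0.55) = -0.2007
β = θ − logit/(α) = -1.39 − (-0.2007)/2.4000 = -1.3064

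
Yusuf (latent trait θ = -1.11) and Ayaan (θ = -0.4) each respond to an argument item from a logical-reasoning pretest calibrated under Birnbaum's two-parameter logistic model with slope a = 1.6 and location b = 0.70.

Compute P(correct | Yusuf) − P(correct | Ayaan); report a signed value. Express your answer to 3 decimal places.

-0.094

P(θ) = 1 / (1 + exp(−a(θ − b)))
P(Yusuf) = 0.0524  [exponent -2.8960]
P(Ayaan) = 0.1468  [exponent -1.7600]
Difference = 0.0524 − 0.1468 = -0.0944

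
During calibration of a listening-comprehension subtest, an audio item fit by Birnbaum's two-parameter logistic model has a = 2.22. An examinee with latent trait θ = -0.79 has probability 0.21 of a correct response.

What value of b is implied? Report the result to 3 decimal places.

-0.193

P(θ) = 1 / (1 + exp(−a(θ − b)))
logit(0.21) = ln(0.21/0.79) = -1.3249
b = θ − logit/(a) = -0.79 − (-1.3249)/2.2200 = -0.1932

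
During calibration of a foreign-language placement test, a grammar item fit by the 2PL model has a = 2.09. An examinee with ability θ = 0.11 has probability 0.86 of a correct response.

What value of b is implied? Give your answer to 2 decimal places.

P(θ) = 1 / (1 + exp(−a(θ − b)))
logit(0.86) = ln(0.86/0.14) = 1.8153
b = θ − logit/(a) = 0.11 − 1.8153/2.0900 = -0.7586

-0.76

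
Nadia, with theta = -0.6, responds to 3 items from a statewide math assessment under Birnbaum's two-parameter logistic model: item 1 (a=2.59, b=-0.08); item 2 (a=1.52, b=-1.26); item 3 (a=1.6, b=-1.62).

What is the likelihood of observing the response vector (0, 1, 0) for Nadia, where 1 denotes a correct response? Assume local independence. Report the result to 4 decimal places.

P(theta) = 1 / (1 + exp(−a(theta − b)))
P_1 = 1/(1+e^{1.3468}) = 0.2064
P_2 = 1/(1+e^{-1.0032}) = 0.7317
P_3 = 1/(1+e^{-1.6320}) = 0.8364
L = (1−P_1) × P_2 × (1−P_3) = 0.7936 × 0.7317 × 0.1636 = 0.09497

0.0950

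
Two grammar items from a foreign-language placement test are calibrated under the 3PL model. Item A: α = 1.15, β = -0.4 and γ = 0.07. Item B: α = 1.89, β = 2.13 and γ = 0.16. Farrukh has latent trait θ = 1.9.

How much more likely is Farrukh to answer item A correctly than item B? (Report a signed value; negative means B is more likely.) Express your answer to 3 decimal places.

0.448

P(θ) = γ + (1 − γ) · 1 / (1 + exp(−α(θ − β)))
P_A = 0.9383
P_B = 0.4901
P_A − P_B = 0.4482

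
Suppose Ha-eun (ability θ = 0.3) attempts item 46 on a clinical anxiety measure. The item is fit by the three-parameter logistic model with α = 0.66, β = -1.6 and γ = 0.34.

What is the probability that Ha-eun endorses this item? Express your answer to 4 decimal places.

P(θ) = γ + (1 − γ) · 1 / (1 + exp(−α(θ − β)))
Exponent: 0.66 × (0.3 − (-1.6)) = 1.2540
1/(1 + e^{-1.2540}) = 0.7780
P = 0.34 + 0.66 × 0.7780 = 0.8535

0.8535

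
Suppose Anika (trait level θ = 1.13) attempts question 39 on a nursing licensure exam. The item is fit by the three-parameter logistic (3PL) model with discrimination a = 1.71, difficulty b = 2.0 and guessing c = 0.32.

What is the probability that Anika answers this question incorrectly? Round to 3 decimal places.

0.555

P(θ) = c + (1 − c) · 1 / (1 + exp(−a(θ − b)))
Exponent: 1.71 × (1.13 − 2.0) = -1.4877
1/(1 + e^{1.4877}) = 0.1843
P = 0.32 + 0.68 × 0.1843 = 0.4453
P(incorrect) = 1 − 0.4453 = 0.5547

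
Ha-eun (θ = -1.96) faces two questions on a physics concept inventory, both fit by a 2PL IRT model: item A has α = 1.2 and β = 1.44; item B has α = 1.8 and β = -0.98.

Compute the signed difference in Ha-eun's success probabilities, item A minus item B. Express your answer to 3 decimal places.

-0.130

P(θ) = 1 / (1 + exp(−α(θ − β)))
P_A = 0.0166
P_B = 0.1463
P_A − P_B = -0.1297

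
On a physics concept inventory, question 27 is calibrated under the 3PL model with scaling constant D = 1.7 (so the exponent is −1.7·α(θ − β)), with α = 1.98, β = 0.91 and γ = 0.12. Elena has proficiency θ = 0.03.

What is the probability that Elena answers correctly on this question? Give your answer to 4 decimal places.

P(θ) = γ + (1 − γ) · 1 / (1 + exp(−D·α(θ − β)))
Exponent: 1.7 × 1.98 × (0.03 − 0.91) = -2.9621
1/(1 + e^{2.9621}) = 0.0492
P = 0.12 + 0.88 × 0.0492 = 0.1633

0.1633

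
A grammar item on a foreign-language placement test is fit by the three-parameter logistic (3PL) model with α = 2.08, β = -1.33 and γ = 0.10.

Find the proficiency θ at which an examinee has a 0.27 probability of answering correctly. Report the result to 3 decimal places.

P(θ) = γ + (1 − γ) · 1 / (1 + exp(−α(θ − β)))
Remove guessing floor: (0.27 − 0.10)/(1 − 0.10) = 0.1889
logit = ln(0.1889/0.8111) = -1.4572
θ = β + logit/(α) = -1.33 + (-1.4572)/2.0800 = -2.0306

-2.031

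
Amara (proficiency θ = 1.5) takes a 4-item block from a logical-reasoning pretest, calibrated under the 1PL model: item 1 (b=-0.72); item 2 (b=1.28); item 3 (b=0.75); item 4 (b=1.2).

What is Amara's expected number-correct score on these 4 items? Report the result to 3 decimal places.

2.710

P(θ) = 1 / (1 + exp(−(θ − b)))
P_1 = 1/(1+e^{-2.2200}) = 0.9020
P_2 = 1/(1+e^{-0.2200}) = 0.5548
P_3 = 1/(1+e^{-0.7500}) = 0.6792
P_4 = 1/(1+e^{-0.3000}) = 0.5744
E[score] = 0.9020 + 0.5548 + 0.6792 + 0.5744 = 2.7104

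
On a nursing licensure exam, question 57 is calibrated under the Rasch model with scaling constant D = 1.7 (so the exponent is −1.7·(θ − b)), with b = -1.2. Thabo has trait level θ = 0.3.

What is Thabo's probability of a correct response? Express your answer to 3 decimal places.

P(θ) = 1 / (1 + exp(−D·(θ − b)))
Exponent: 1.7 × (0.3 − (-1.2)) = 2.5500
1/(1 + e^{-2.5500}) = 0.9276
P = 0.9276

0.928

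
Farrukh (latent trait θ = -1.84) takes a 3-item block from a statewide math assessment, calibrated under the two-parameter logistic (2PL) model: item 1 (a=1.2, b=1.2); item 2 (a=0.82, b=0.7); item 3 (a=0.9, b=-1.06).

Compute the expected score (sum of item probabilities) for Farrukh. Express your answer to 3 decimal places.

0.468

P(θ) = 1 / (1 + exp(−a(θ − b)))
P_1 = 1/(1+e^{3.6480}) = 0.0254
P_2 = 1/(1+e^{2.0828}) = 0.1108
P_3 = 1/(1+e^{0.7020}) = 0.3314
E[score] = 0.0254 + 0.1108 + 0.3314 = 0.4675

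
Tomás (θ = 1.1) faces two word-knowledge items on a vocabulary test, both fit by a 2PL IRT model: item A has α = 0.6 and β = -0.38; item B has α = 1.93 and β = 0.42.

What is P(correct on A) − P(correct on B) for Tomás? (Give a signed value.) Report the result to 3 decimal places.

-0.079

P(θ) = 1 / (1 + exp(−α(θ − β)))
P_A = 0.7085
P_B = 0.7879
P_A − P_B = -0.0794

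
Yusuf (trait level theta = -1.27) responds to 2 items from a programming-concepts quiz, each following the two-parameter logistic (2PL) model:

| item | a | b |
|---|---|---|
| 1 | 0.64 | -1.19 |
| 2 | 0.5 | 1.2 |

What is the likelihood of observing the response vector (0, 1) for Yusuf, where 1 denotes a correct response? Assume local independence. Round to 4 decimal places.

0.1155

P(theta) = 1 / (1 + exp(−a(theta − b)))
P_1 = 1/(1+e^{0.0512}) = 0.4872
P_2 = 1/(1+e^{1.2350}) = 0.2253
L = (1−P_1) × P_2 = 0.5128 × 0.2253 = 0.11554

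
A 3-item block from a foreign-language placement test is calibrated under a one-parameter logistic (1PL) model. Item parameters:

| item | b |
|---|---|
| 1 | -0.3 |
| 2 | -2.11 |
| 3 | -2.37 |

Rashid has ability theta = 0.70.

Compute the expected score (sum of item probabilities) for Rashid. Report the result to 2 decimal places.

2.63

P(theta) = 1 / (1 + exp(−(theta − b)))
P_1 = 1/(1+e^{-1.0000}) = 0.7311
P_2 = 1/(1+e^{-2.8100}) = 0.9432
P_3 = 1/(1+e^{-3.0700}) = 0.9556
E[score] = 0.7311 + 0.9432 + 0.9556 = 2.6299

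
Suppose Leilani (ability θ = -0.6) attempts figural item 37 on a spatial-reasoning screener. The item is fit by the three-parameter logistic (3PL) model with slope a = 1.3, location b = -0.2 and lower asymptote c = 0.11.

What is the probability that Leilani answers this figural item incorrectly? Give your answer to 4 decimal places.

P(θ) = c + (1 − c) · 1 / (1 + exp(−a(θ − b)))
Exponent: 1.3 × (-0.6 − (-0.2)) = -0.5200
1/(1 + e^{0.5200}) = 0.3729
P = 0.11 + 0.89 × 0.3729 = 0.4418
P(incorrect) = 1 − 0.4418 = 0.5582

0.5582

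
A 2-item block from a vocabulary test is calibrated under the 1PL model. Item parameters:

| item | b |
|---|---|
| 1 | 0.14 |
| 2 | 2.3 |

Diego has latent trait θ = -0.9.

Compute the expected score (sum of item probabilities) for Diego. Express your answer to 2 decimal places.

0.30

P(θ) = 1 / (1 + exp(−(θ − b)))
P_1 = 1/(1+e^{1.0400}) = 0.2611
P_2 = 1/(1+e^{3.2000}) = 0.0392
E[score] = 0.2611 + 0.0392 = 0.3003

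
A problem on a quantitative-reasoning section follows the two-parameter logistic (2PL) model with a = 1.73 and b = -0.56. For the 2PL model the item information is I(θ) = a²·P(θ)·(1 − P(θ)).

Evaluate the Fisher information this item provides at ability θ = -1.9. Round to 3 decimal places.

P = 1/(1+e^{2.3182}) = 0.0896
P(1−P) = 0.0896 × 0.9104 = 0.0816
I = a² × P(1−P) = 1.73² × 0.0816 = 0.24420

0.244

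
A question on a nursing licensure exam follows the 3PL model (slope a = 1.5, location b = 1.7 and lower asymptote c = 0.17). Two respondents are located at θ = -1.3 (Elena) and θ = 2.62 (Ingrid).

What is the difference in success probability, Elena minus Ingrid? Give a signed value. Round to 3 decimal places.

-0.654

P(θ) = c + (1 − c) · 1 / (1 + exp(−a(θ − b)))
P(Elena) = 0.1791  [exponent -4.5000]
P(Ingrid) = 0.8332  [exponent 1.3800]
Difference = 0.1791 − 0.8332 = -0.6540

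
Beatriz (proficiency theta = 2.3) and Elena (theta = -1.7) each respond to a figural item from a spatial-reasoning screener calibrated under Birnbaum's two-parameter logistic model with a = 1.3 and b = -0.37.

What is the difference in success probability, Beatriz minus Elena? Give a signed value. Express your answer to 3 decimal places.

P(theta) = 1 / (1 + exp(−a(theta − b)))
P(Beatriz) = 0.9699  [exponent 3.4710]
P(Elena) = 0.1507  [exponent -1.7290]
Difference = 0.9699 − 0.1507 = 0.8191

0.819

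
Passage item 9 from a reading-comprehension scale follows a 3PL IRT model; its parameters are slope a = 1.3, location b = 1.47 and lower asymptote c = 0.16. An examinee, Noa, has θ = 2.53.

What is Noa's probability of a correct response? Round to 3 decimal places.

P(θ) = c + (1 − c) · 1 / (1 + exp(−a(θ − b)))
Exponent: 1.3 × (2.53 − 1.47) = 1.3780
1/(1 + e^{-1.3780}) = 0.7987
P = 0.16 + 0.84 × 0.7987 = 0.8309

0.831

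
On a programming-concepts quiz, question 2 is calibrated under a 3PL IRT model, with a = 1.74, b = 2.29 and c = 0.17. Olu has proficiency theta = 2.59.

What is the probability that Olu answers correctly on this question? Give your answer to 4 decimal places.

0.6909

P(theta) = c + (1 − c) · 1 / (1 + exp(−a(theta − b)))
Exponent: 1.74 × (2.59 − 2.29) = 0.5220
1/(1 + e^{-0.5220}) = 0.6276
P = 0.17 + 0.83 × 0.6276 = 0.6909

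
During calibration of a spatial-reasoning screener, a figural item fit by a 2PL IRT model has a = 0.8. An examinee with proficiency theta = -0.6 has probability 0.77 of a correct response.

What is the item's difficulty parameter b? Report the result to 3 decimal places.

-2.110

P(theta) = 1 / (1 + exp(−a(theta − b)))
logit(0.77) = ln(0.77/0.23) = 1.2083
b = theta − logit/(a) = -0.6 − 1.2083/0.8000 = -2.1104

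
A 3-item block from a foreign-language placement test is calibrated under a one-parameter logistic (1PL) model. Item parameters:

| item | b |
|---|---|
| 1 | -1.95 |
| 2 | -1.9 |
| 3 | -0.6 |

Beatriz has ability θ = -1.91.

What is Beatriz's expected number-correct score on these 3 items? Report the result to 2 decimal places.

P(θ) = 1 / (1 + exp(−(θ − b)))
P_1 = 1/(1+e^{-0.0400}) = 0.5100
P_2 = 1/(1+e^{0.0100}) = 0.4975
P_3 = 1/(1+e^{1.3100}) = 0.2125
E[score] = 0.5100 + 0.4975 + 0.2125 = 1.2200

1.22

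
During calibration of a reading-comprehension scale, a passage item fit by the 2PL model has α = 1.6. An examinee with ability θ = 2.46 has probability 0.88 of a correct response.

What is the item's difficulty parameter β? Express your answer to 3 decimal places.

1.215

P(θ) = 1 / (1 + exp(−α(θ − β)))
logit(0.88) = ln(0.88/0.12) = 1.9924
β = θ − logit/(α) = 2.46 − 1.9924/1.6000 = 1.2147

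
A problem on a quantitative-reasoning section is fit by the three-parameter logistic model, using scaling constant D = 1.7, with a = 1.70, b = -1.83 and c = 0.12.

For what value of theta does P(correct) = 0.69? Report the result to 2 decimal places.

-1.62

P(theta) = c + (1 − c) · 1 / (1 + exp(−D·a(theta − b)))
Remove guessing floor: (0.69 − 0.12)/(1 − 0.12) = 0.6477
logit = ln(0.6477/0.3523) = 0.6091
theta = b + logit/(1.7·a) = -1.83 + 0.6091/2.8900 = -1.6193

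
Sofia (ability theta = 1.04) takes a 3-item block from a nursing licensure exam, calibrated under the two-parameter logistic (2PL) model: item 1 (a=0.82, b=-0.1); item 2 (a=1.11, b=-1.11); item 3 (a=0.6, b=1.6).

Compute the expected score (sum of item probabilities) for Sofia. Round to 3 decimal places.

2.051

P(theta) = 1 / (1 + exp(−a(theta − b)))
P_1 = 1/(1+e^{-0.9348}) = 0.7180
P_2 = 1/(1+e^{-2.3865}) = 0.9158
P_3 = 1/(1+e^{0.3360}) = 0.4168
E[score] = 0.7180 + 0.9158 + 0.4168 = 2.0506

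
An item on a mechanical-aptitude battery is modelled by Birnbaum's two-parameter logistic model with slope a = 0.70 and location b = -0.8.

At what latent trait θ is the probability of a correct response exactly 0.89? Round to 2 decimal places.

2.19

P(θ) = 1 / (1 + exp(−a(θ − b)))
logit = ln(0.8900/0.1100) = 2.0907
θ = b + logit/(a) = -0.8 + 2.0907/0.7000 = 2.1868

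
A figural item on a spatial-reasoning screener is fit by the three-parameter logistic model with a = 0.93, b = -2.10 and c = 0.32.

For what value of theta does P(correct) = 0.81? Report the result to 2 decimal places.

P(theta) = c + (1 − c) · 1 / (1 + exp(−a(theta − b)))
Remove guessing floor: (0.81 − 0.32)/(1 − 0.32) = 0.7206
logit = ln(0.7206/0.2794) = 0.9474
theta = b + logit/(a) = -2.10 + 0.9474/0.9300 = -1.0813

-1.08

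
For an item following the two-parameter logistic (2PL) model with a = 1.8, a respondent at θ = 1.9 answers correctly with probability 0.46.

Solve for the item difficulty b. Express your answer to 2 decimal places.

1.99

P(θ) = 1 / (1 + exp(−a(θ − b)))
logit(0.46) = ln(0.46/0.54) = -0.1603
b = θ − logit/(a) = 1.9 − (-0.1603)/1.8000 = 1.9891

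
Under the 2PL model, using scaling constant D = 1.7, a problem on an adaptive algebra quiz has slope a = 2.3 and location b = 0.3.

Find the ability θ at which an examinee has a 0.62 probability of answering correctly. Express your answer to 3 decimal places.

P(θ) = 1 / (1 + exp(−D·a(θ − b)))
logit = ln(0.6200/0.3800) = 0.4895
θ = b + logit/(1.7·a) = 0.3 + 0.4895/3.9100 = 0.4252

0.425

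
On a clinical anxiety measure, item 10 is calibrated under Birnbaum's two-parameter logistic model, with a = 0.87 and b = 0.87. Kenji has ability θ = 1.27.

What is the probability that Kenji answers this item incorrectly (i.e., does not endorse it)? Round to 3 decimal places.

0.414

P(θ) = 1 / (1 + exp(−a(θ − b)))
Exponent: 0.87 × (1.27 − 0.87) = 0.3480
1/(1 + e^{-0.3480}) = 0.5861
P(incorrect) = 1 − 0.5861 = 0.4139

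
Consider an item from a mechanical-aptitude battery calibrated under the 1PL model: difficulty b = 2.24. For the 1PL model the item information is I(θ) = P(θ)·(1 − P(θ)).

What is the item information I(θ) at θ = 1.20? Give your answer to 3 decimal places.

0.193

P = 1/(1+e^{1.0400}) = 0.2611
P(1−P) = 0.2611 × 0.7389 = 0.1930
I = P(1−P) = 0.19295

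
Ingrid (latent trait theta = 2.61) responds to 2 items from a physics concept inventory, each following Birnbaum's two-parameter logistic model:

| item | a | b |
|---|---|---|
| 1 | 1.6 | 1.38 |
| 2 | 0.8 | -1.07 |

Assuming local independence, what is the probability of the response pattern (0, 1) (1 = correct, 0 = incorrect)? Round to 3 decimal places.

0.116

P(theta) = 1 / (1 + exp(−a(theta − b)))
P_1 = 1/(1+e^{-1.9680}) = 0.8774
P_2 = 1/(1+e^{-2.9440}) = 0.9500
L = (1−P_1) × P_2 = 0.1226 × 0.9500 = 0.11647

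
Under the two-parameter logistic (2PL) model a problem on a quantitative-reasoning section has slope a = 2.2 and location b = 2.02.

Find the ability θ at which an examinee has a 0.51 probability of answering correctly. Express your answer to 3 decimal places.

2.038

P(θ) = 1 / (1 + exp(−a(θ − b)))
logit = ln(0.5100/0.4900) = 0.0400
θ = b + logit/(a) = 2.02 + 0.0400/2.2000 = 2.0382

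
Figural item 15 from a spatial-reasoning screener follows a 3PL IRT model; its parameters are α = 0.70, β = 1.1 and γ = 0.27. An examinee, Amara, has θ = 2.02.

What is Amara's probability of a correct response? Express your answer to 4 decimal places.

P(θ) = γ + (1 − γ) · 1 / (1 + exp(−α(θ − β)))
Exponent: 0.70 × (2.02 − 1.1) = 0.6440
1/(1 + e^{-0.6440}) = 0.6557
P = 0.27 + 0.73 × 0.6557 = 0.7486

0.7486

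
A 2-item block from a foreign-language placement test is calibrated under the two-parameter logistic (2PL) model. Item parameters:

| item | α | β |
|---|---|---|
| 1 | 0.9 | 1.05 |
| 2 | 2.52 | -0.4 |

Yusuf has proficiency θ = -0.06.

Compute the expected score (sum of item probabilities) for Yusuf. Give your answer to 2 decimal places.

P(θ) = 1 / (1 + exp(−α(θ − β)))
P_1 = 1/(1+e^{0.9990}) = 0.2691
P_2 = 1/(1+e^{-0.8568}) = 0.7020
E[score] = 0.2691 + 0.7020 = 0.9711

0.97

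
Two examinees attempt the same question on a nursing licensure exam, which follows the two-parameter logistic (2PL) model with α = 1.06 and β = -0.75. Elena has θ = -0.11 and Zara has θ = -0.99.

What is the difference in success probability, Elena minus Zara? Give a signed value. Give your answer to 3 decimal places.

0.227

P(θ) = 1 / (1 + exp(−α(θ − β)))
P(Elena) = 0.6634  [exponent 0.6784]
P(Zara) = 0.4367  [exponent -0.2544]
Difference = 0.6634 − 0.4367 = 0.2266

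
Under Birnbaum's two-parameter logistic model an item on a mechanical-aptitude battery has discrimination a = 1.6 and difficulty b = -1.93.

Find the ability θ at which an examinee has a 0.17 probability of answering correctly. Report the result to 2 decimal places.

P(θ) = 1 / (1 + exp(−a(θ − b)))
logit = ln(0.1700/0.8300) = -1.5856
θ = b + logit/(a) = -1.93 + (-1.5856)/1.6000 = -2.9210

-2.92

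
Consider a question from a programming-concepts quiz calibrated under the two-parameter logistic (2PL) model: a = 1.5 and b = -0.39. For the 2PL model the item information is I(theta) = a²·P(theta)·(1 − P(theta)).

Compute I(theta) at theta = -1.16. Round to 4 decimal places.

P = 1/(1+e^{1.1550}) = 0.2396
P(1−P) = 0.2396 × 0.7604 = 0.1822
I = a² × P(1−P) = 1.5² × 0.1822 = 0.40990

0.4099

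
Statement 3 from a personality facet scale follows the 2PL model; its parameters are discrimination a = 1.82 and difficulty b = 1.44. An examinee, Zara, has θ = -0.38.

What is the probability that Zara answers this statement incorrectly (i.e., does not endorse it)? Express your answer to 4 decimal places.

P(θ) = 1 / (1 + exp(−a(θ − b)))
Exponent: 1.82 × (-0.38 − 1.44) = -3.3124
1/(1 + e^{3.3124}) = 0.0351
P(incorrect) = 1 − 0.0351 = 0.9649

0.9649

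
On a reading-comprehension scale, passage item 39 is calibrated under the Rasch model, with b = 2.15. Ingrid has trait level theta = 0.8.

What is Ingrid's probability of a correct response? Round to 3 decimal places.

P(theta) = 1 / (1 + exp(−(theta − b)))
Exponent: (0.8 − 2.15) = -1.3500
1/(1 + e^{1.3500}) = 0.2059
P = 0.2059

0.206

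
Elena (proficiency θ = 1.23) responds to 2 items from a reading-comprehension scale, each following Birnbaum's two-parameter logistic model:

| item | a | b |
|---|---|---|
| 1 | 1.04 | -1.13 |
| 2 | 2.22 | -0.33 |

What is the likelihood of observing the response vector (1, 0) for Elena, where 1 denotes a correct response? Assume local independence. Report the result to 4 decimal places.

0.0280

P(θ) = 1 / (1 + exp(−a(θ − b)))
P_1 = 1/(1+e^{-2.4544}) = 0.9209
P_2 = 1/(1+e^{-3.4632}) = 0.9696
L = P_1 × (1−P_2) = 0.9209 × 0.0304 = 0.02797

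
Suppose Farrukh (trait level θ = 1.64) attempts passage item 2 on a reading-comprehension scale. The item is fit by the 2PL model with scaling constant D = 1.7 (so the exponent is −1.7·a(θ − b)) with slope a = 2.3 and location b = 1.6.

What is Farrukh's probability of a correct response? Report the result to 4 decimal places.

P(θ) = 1 / (1 + exp(−D·a(θ − b)))
Exponent: 1.7 × 2.3 × (1.64 − 1.6) = 0.1564
1/(1 + e^{-0.1564}) = 0.5390
P = 0.5390

0.5390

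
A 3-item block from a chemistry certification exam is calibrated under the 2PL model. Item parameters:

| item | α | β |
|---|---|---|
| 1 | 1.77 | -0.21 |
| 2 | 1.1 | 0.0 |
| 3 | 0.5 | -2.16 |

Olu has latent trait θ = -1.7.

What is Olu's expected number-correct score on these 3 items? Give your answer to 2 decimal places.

P(θ) = 1 / (1 + exp(−α(θ − β)))
P_1 = 1/(1+e^{2.6373}) = 0.0668
P_2 = 1/(1+e^{1.8700}) = 0.1335
P_3 = 1/(1+e^{-0.2300}) = 0.5572
E[score] = 0.0668 + 0.1335 + 0.5572 = 0.7576

0.76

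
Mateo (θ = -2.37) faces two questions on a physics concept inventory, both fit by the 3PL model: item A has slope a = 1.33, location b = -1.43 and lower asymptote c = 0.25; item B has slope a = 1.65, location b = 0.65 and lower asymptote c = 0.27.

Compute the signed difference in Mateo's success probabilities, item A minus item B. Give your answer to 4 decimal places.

0.1420

P(θ) = c + (1 − c) · 1 / (1 + exp(−a(θ − b)))
P_A = 0.4170
P_B = 0.2750
P_A − P_B = 0.1420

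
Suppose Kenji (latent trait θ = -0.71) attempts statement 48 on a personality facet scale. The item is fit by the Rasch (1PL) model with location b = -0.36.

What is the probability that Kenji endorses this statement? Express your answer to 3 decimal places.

0.413

P(θ) = 1 / (1 + exp(−(θ − b)))
Exponent: (-0.71 − (-0.36)) = -0.3500
1/(1 + e^{0.3500}) = 0.4134
P = 0.4134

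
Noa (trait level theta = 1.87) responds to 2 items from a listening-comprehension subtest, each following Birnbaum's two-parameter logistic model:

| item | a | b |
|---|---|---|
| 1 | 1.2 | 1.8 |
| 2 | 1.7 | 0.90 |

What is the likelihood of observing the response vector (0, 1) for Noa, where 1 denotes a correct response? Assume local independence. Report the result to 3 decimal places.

P(theta) = 1 / (1 + exp(−a(theta − b)))
P_1 = 1/(1+e^{-0.0840}) = 0.5210
P_2 = 1/(1+e^{-1.6490}) = 0.8388
L = (1−P_1) × P_2 = 0.4790 × 0.8388 = 0.40177

0.402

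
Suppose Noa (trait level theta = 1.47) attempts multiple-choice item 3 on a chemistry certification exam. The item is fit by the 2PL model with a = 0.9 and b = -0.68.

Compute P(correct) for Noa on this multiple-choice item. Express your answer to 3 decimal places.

0.874

P(theta) = 1 / (1 + exp(−a(theta − b)))
Exponent: 0.9 × (1.47 − (-0.68)) = 1.9350
1/(1 + e^{-1.9350}) = 0.8738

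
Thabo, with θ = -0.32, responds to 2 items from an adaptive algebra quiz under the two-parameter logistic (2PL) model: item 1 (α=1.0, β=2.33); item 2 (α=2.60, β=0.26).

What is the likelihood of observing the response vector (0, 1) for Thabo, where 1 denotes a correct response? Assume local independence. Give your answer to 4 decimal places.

P(θ) = 1 / (1 + exp(−α(θ − β)))
P_1 = 1/(1+e^{2.6500}) = 0.0660
P_2 = 1/(1+e^{1.5080}) = 0.1812
L = (1−P_1) × P_2 = 0.9340 × 0.1812 = 0.16928

0.1693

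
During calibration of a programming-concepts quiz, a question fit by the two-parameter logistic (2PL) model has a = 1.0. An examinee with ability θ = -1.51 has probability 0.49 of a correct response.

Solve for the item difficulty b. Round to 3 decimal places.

-1.470

P(θ) = 1 / (1 + exp(−a(θ − b)))
logit(0.49) = ln(0.49/0.51) = -0.0400
b = θ − logit/(a) = -1.51 − (-0.0400)/1.0000 = -1.4700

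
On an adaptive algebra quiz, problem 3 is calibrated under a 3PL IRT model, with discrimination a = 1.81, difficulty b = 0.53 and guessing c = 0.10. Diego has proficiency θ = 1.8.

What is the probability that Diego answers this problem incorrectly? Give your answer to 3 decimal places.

0.082

P(θ) = c + (1 − c) · 1 / (1 + exp(−a(θ − b)))
Exponent: 1.81 × (1.8 − 0.53) = 2.2987
1/(1 + e^{-2.2987}) = 0.9088
P = 0.10 + 0.90 × 0.9088 = 0.9179
P(incorrect) = 1 − 0.9179 = 0.0821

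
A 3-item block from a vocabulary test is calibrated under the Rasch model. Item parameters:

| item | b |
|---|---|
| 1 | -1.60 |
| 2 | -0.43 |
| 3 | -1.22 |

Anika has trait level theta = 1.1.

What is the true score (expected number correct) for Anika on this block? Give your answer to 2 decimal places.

P(theta) = 1 / (1 + exp(−(theta − b)))
P_1 = 1/(1+e^{-2.7000}) = 0.9370
P_2 = 1/(1+e^{-1.5300}) = 0.8220
P_3 = 1/(1+e^{-2.3200}) = 0.9105
E[score] = 0.9370 + 0.8220 + 0.9105 = 2.6696

2.67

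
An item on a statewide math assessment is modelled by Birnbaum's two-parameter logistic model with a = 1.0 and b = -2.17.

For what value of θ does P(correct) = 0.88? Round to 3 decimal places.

P(θ) = 1 / (1 + exp(−a(θ − b)))
logit = ln(0.8800/0.1200) = 1.9924
θ = b + logit/(a) = -2.17 + 1.9924/1.0000 = -0.1776

-0.178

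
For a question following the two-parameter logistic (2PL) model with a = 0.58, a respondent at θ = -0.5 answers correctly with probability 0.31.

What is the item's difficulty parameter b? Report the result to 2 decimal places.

P(θ) = 1 / (1 + exp(−a(θ − b)))
logit(0.31) = ln(0.31/0.69) = -0.8001
b = θ − logit/(a) = -0.5 − (-0.8001)/0.5800 = 0.8795

0.88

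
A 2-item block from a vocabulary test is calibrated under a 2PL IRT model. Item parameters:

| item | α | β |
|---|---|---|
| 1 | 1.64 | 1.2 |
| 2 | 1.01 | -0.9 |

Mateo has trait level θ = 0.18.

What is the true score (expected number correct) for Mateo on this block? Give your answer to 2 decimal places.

P(θ) = 1 / (1 + exp(−α(θ − β)))
P_1 = 1/(1+e^{1.6728}) = 0.1581
P_2 = 1/(1+e^{-1.0908}) = 0.7485
E[score] = 0.1581 + 0.7485 = 0.9066

0.91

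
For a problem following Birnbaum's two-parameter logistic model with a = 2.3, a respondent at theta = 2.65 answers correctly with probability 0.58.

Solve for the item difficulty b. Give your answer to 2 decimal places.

2.51

P(theta) = 1 / (1 + exp(−a(theta − b)))
logit(0.58) = ln(0.58/0.42) = 0.3228
b = theta − logit/(a) = 2.65 − 0.3228/2.3000 = 2.5097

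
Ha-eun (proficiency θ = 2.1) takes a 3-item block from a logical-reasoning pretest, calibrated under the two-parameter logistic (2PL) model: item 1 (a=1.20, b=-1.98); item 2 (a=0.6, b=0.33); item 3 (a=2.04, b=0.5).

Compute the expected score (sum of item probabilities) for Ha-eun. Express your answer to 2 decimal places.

2.70

P(θ) = 1 / (1 + exp(−a(θ − b)))
P_1 = 1/(1+e^{-4.8960}) = 0.9926
P_2 = 1/(1+e^{-1.0620}) = 0.7431
P_3 = 1/(1+e^{-3.2640}) = 0.9632
E[score] = 0.9926 + 0.7431 + 0.9632 = 2.6988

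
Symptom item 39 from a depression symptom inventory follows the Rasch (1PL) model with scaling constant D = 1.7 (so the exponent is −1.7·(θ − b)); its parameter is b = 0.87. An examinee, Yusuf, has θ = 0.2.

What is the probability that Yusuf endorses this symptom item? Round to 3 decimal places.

P(θ) = 1 / (1 + exp(−D·(θ − b)))
Exponent: 1.7 × (0.2 − 0.87) = -1.1390
1/(1 + e^{1.1390}) = 0.2425
P = 0.2425

0.243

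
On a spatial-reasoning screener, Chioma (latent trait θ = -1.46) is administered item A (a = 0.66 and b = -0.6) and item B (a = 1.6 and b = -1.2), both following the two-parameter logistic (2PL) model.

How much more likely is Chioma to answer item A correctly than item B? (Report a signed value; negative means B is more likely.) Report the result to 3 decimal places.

P(θ) = 1 / (1 + exp(−a(θ − b)))
P_A = 0.3618
P_B = 0.3975
P_A − P_B = -0.0357

-0.036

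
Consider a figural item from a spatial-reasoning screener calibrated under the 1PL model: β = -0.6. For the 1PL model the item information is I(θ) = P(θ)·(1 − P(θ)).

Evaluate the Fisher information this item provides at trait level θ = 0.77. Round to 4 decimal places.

0.1616

P = 1/(1+e^{-1.3700}) = 0.7974
P(1−P) = 0.7974 × 0.2026 = 0.1616
I = P(1−P) = 0.16157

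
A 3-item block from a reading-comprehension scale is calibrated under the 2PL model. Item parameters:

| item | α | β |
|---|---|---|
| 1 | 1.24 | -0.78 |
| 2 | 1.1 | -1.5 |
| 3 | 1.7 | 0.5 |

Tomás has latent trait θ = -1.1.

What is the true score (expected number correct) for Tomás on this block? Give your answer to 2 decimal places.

1.07

P(θ) = 1 / (1 + exp(−α(θ − β)))
P_1 = 1/(1+e^{0.3968}) = 0.4021
P_2 = 1/(1+e^{-0.4400}) = 0.6083
P_3 = 1/(1+e^{2.7200}) = 0.0618
E[score] = 0.4021 + 0.6083 + 0.0618 = 1.0721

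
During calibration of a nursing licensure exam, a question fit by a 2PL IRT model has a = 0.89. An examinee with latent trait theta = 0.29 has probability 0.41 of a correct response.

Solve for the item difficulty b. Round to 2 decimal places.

P(theta) = 1 / (1 + exp(−a(theta − b)))
logit(0.41) = ln(0.41/0.59) = -0.3640
b = theta − logit/(a) = 0.29 − (-0.3640)/0.8900 = 0.6989

0.70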